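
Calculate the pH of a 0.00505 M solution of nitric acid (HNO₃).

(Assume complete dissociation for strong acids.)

[H⁺] = 0.00505 M for strong acid. pH = -log[H⁺] = -log(0.00505)

pH = 2.30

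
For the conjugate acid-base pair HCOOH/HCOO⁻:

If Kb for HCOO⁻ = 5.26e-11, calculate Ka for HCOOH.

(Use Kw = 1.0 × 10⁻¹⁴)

For a conjugate pair Ka × Kb = Kw, so Ka = Kw/Kb = 1.0 × 10⁻¹⁴ / 5.26e-11 = 1.90e-04.

K_a = 1.90e-04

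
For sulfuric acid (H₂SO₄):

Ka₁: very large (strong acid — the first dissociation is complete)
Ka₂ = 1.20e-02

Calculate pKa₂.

pKa₂ = -log(Ka₂) = -log(1.20e-02) = 1.92.

pK_{a2} = 1.92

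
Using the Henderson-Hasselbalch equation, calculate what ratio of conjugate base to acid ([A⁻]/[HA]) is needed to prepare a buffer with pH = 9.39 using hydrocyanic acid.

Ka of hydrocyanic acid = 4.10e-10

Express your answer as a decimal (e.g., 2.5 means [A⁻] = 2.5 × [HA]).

pKa = -log(4.10e-10) = 9.3872. pH = pKa + log([A⁻]/[HA]), so log([A⁻]/[HA]) = pH − pKa = 9.39 − 9.3872 = 0.0028. [A⁻]/[HA] = 10^(0.0028) = 1.01

[A⁻]/[HA] = 1.01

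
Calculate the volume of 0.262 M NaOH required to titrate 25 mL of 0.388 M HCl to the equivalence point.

At equivalence: moles acid = moles base. moles HCl = 0.388 × 25/1000 = 0.0097 mol. V_base = moles / 0.262 × 1000 = 37.0 mL.

V_{base} = 37.0 mL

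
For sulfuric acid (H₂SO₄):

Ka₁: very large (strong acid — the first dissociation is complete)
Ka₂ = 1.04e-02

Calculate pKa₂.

pKa₂ = -log(Ka₂) = -log(1.04e-02) = 1.98.

pK_{a2} = 1.98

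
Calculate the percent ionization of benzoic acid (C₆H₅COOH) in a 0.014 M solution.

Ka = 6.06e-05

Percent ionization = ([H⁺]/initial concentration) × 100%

Using Ka equilibrium: x² + Ka×x - Ka×C = 0. Solving: [H⁺] = 8.9128e-04. Percent = (8.9128e-04/0.014) × 100

Percent ionization = 6.37%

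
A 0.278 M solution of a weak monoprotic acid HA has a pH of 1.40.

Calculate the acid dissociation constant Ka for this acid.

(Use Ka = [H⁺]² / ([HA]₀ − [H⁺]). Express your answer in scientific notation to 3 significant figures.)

[H⁺] = 10^(−pH) = 10^(−1.40) = 3.981e-02 M. For HA ⇌ H⁺ + A⁻, Ka = [H⁺][A⁻]/[HA] = [H⁺]² / ([HA]₀ − [H⁺]) = (3.981e-02)² / (0.278 − 3.981e-02) = 6.65e-03.

K_a = 6.65e-03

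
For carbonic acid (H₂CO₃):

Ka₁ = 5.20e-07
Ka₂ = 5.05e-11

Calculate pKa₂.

pKa₂ = -log(Ka₂) = -log(5.05e-11) = 10.30.

pK_{a2} = 10.30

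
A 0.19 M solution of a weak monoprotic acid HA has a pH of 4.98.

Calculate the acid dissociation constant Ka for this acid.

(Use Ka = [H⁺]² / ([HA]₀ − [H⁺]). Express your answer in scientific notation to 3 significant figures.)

[H⁺] = 10^(−pH) = 10^(−4.98) = 1.047e-05 M. For HA ⇌ H⁺ + A⁻, Ka = [H⁺][A⁻]/[HA] = [H⁺]² / ([HA]₀ − [H⁺]) = (1.047e-05)² / (0.19 − 1.047e-05) = 5.77e-10.

K_a = 5.77e-10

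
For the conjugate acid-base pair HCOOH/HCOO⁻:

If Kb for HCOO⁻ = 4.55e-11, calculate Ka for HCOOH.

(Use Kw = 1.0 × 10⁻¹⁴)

For a conjugate pair Ka × Kb = Kw, so Ka = Kw/Kb = 1.0 × 10⁻¹⁴ / 4.55e-11 = 2.20e-04.

K_a = 2.20e-04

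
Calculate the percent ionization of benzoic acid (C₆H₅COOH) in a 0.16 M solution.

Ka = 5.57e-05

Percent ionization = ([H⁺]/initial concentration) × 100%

Using Ka equilibrium: x² + Ka×x - Ka×C = 0. Solving: [H⁺] = 2.9576e-03. Percent = (2.9576e-03/0.16) × 100

Percent ionization = 1.85%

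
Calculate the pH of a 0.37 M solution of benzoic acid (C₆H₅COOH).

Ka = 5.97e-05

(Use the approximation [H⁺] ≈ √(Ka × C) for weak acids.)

[H⁺] = √(Ka × C) = √(5.97e-05 × 0.37) = 4.6999e-03. pH = -log(4.6999e-03)

pH = 2.33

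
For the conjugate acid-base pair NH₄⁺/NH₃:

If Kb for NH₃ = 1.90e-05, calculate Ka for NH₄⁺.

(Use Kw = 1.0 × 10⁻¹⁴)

For a conjugate pair Ka × Kb = Kw, so Ka = Kw/Kb = 1.0 × 10⁻¹⁴ / 1.90e-05 = 5.26e-10.

K_a = 5.26e-10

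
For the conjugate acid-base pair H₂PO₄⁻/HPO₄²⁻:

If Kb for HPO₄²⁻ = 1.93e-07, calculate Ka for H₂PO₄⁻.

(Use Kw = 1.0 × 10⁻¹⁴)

For a conjugate pair Ka × Kb = Kw, so Ka = Kw/Kb = 1.0 × 10⁻¹⁴ / 1.93e-07 = 5.18e-08.

K_a = 5.18e-08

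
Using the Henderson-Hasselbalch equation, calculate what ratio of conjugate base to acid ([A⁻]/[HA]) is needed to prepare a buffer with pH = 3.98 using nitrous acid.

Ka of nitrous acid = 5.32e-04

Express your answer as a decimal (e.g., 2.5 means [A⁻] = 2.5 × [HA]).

pKa = -log(5.32e-04) = 3.2741. pH = pKa + log([A⁻]/[HA]), so log([A⁻]/[HA]) = pH − pKa = 3.98 − 3.2741 = 0.7059. [A⁻]/[HA] = 10^(0.7059) = 5.08

[A⁻]/[HA] = 5.08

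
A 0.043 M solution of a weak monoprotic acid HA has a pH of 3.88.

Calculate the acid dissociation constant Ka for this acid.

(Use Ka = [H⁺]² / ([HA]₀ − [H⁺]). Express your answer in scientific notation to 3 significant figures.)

[H⁺] = 10^(−pH) = 10^(−3.88) = 1.318e-04 M. For HA ⇌ H⁺ + A⁻, Ka = [H⁺][A⁻]/[HA] = [H⁺]² / ([HA]₀ − [H⁺]) = (1.318e-04)² / (0.043 − 1.318e-04) = 4.05e-07.

K_a = 4.05e-07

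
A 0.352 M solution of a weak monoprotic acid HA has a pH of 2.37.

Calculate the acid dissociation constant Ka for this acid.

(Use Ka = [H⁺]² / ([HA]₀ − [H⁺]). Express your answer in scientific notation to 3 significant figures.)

[H⁺] = 10^(−pH) = 10^(−2.37) = 4.266e-03 M. For HA ⇌ H⁺ + A⁻, Ka = [H⁺][A⁻]/[HA] = [H⁺]² / ([HA]₀ − [H⁺]) = (4.266e-03)² / (0.352 − 4.266e-03) = 5.23e-05.

K_a = 5.23e-05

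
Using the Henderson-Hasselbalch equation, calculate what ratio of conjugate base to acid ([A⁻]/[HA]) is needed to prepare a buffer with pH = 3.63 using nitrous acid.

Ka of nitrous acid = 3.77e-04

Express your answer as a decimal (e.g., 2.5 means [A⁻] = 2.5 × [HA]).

pKa = -log(3.77e-04) = 3.4237. pH = pKa + log([A⁻]/[HA]), so log([A⁻]/[HA]) = pH − pKa = 3.63 − 3.4237 = 0.2063. [A⁻]/[HA] = 10^(0.2063) = 1.61

[A⁻]/[HA] = 1.61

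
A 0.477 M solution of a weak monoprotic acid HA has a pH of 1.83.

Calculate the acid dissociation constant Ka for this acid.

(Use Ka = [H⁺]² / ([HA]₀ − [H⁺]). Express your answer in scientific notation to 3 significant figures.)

[H⁺] = 10^(−pH) = 10^(−1.83) = 1.479e-02 M. For HA ⇌ H⁺ + A⁻, Ka = [H⁺][A⁻]/[HA] = [H⁺]² / ([HA]₀ − [H⁺]) = (1.479e-02)² / (0.477 − 1.479e-02) = 4.73e-04.

K_a = 4.73e-04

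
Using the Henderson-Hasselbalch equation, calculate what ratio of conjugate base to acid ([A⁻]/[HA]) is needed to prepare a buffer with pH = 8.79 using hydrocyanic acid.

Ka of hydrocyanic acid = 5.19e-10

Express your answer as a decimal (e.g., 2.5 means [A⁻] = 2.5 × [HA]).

pKa = -log(5.19e-10) = 9.2848. pH = pKa + log([A⁻]/[HA]), so log([A⁻]/[HA]) = pH − pKa = 8.79 − 9.2848 = -0.4948. [A⁻]/[HA] = 10^(-0.4948) = 0.320

[A⁻]/[HA] = 0.320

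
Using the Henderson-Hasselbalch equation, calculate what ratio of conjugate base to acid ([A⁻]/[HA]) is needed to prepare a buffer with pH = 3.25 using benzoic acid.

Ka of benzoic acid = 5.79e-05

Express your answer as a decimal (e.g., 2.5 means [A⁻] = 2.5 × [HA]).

pKa = -log(5.79e-05) = 4.2373. pH = pKa + log([A⁻]/[HA]), so log([A⁻]/[HA]) = pH − pKa = 3.25 − 4.2373 = -0.9873. [A⁻]/[HA] = 10^(-0.9873) = 0.103

[A⁻]/[HA] = 0.103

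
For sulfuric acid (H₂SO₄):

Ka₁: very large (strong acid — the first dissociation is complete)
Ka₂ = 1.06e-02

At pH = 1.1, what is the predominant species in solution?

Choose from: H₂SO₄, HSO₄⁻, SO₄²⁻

The first dissociation is complete, so H₂SO₄ itself is never the predominant species in water; pKa₂ = -log(1.06e-02) = 1.97. For a polyprotic acid the predominant species crosses at each pKa: below pKa_n the protonated form dominates, above it the deprotonated form does. At pH = 1.1, the predominant species is HSO₄⁻.

HSO₄⁻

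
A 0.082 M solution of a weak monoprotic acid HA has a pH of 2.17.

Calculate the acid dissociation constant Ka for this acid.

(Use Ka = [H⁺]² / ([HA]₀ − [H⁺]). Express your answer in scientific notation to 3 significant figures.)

[H⁺] = 10^(−pH) = 10^(−2.17) = 6.761e-03 M. For HA ⇌ H⁺ + A⁻, Ka = [H⁺][A⁻]/[HA] = [H⁺]² / ([HA]₀ − [H⁺]) = (6.761e-03)² / (0.082 − 6.761e-03) = 6.08e-04.

K_a = 6.08e-04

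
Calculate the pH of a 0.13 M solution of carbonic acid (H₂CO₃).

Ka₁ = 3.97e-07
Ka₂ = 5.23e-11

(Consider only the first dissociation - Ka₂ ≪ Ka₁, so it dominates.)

First dissociation dominates. From Ka₁ = [H⁺][HA⁻]/[H₂A], x² + Ka₁·x − Ka₁·C = 0 with C = 0.13 M and Ka₁ = 3.97e-07. Solving: [H⁺] = (−Ka₁ + √(Ka₁² + 4·Ka₁·C)) / 2 = 2.2698e-04 M. pH = -log(2.2698e-04) = 3.64.

pH = 3.64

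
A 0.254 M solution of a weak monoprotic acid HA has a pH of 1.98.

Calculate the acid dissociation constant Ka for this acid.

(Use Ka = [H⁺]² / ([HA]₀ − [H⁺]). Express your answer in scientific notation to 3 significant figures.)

[H⁺] = 10^(−pH) = 10^(−1.98) = 1.047e-02 M. For HA ⇌ H⁺ + A⁻, Ka = [H⁺][A⁻]/[HA] = [H⁺]² / ([HA]₀ − [H⁺]) = (1.047e-02)² / (0.254 − 1.047e-02) = 4.50e-04.

K_a = 4.50e-04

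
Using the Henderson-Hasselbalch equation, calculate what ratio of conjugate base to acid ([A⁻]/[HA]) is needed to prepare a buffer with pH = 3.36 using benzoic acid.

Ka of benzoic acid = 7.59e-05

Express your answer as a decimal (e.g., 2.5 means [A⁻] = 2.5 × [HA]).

pKa = -log(7.59e-05) = 4.1198. pH = pKa + log([A⁻]/[HA]), so log([A⁻]/[HA]) = pH − pKa = 3.36 − 4.1198 = -0.7598. [A⁻]/[HA] = 10^(-0.7598) = 0.174

[A⁻]/[HA] = 0.174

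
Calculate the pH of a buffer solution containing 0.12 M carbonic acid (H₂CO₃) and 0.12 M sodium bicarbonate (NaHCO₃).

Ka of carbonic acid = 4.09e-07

pKa = -log(4.09e-07) = 6.39. pH = pKa + log([A⁻]/[HA]) = 6.39 + log(0.12/0.12)

pH = 6.39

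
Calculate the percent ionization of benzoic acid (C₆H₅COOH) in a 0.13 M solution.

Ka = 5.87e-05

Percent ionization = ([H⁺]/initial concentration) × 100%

Using Ka equilibrium: x² + Ka×x - Ka×C = 0. Solving: [H⁺] = 2.7332e-03. Percent = (2.7332e-03/0.13) × 100

Percent ionization = 2.1%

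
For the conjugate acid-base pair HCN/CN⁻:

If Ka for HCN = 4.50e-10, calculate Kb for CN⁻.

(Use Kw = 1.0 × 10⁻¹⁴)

For a conjugate pair Ka × Kb = Kw, so Kb = Kw/Ka = 1.0 × 10⁻¹⁴ / 4.50e-10 = 2.22e-05.

K_b = 2.22e-05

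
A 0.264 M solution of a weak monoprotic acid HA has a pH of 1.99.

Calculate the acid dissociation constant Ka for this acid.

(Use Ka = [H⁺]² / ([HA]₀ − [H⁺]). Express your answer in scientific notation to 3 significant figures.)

[H⁺] = 10^(−pH) = 10^(−1.99) = 1.023e-02 M. For HA ⇌ H⁺ + A⁻, Ka = [H⁺][A⁻]/[HA] = [H⁺]² / ([HA]₀ − [H⁺]) = (1.023e-02)² / (0.264 − 1.023e-02) = 4.13e-04.

K_a = 4.13e-04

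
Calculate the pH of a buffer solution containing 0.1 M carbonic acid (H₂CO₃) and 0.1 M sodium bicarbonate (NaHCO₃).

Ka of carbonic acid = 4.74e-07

pKa = -log(4.74e-07) = 6.32. pH = pKa + log([A⁻]/[HA]) = 6.32 + log(0.1/0.1)

pH = 6.32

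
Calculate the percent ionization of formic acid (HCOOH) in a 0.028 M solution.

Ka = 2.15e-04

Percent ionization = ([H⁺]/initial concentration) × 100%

Using Ka equilibrium: x² + Ka×x - Ka×C = 0. Solving: [H⁺] = 2.3484e-03. Percent = (2.3484e-03/0.028) × 100

Percent ionization = 8.39%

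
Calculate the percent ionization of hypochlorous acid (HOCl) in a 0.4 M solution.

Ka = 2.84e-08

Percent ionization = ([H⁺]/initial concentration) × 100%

Using Ka equilibrium: x² + Ka×x - Ka×C = 0. Solving: [H⁺] = 1.0657e-04. Percent = (1.0657e-04/0.4) × 100

Percent ionization = 0.0266%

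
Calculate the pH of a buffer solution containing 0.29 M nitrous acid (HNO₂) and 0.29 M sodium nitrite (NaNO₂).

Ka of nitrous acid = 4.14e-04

pKa = -log(4.14e-04) = 3.38. pH = pKa + log([A⁻]/[HA]) = 3.38 + log(0.29/0.29)

pH = 3.38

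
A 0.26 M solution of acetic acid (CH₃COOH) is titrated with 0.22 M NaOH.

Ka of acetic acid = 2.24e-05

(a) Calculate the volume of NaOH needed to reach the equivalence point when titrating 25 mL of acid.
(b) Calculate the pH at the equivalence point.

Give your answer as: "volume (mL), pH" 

moles acid = 0.26 × 25/1000 = 0.0065 mol; V_base = moles/0.22 × 1000 = 29.5 mL. At equivalence only the conjugate base is present: [A⁻] = 0.0065/0.055 = 1.1917e-01 M. Kb = Kw/Ka = 4.46e-10; [OH⁻] = √(Kb × [A⁻]) = 7.2938e-06; pOH = 5.14; pH = 14 - pOH = 8.86.

V = 29.5 mL, pH = 8.86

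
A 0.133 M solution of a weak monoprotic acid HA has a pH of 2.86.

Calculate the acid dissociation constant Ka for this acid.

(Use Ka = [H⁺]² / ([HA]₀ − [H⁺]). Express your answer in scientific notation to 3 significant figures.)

[H⁺] = 10^(−pH) = 10^(−2.86) = 1.380e-03 M. For HA ⇌ H⁺ + A⁻, Ka = [H⁺][A⁻]/[HA] = [H⁺]² / ([HA]₀ − [H⁺]) = (1.380e-03)² / (0.133 − 1.380e-03) = 1.45e-05.

K_a = 1.45e-05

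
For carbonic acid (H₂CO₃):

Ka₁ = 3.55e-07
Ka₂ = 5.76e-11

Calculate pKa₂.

pKa₂ = -log(Ka₂) = -log(5.76e-11) = 10.24.

pK_{a2} = 10.24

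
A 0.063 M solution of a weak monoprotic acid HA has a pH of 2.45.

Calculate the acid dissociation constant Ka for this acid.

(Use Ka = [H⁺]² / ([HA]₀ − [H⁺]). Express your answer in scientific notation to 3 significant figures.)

[H⁺] = 10^(−pH) = 10^(−2.45) = 3.548e-03 M. For HA ⇌ H⁺ + A⁻, Ka = [H⁺][A⁻]/[HA] = [H⁺]² / ([HA]₀ − [H⁺]) = (3.548e-03)² / (0.063 − 3.548e-03) = 2.12e-04.

K_a = 2.12e-04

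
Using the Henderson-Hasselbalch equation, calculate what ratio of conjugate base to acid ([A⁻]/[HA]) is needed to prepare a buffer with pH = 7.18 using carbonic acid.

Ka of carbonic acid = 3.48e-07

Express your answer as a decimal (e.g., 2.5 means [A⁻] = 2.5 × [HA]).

pKa = -log(3.48e-07) = 6.4584. pH = pKa + log([A⁻]/[HA]), so log([A⁻]/[HA]) = pH − pKa = 7.18 − 6.4584 = 0.7216. [A⁻]/[HA] = 10^(0.7216) = 5.27

[A⁻]/[HA] = 5.27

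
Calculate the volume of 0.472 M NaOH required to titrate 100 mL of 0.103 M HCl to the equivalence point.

At equivalence: moles acid = moles base. moles HCl = 0.103 × 100/1000 = 0.0103 mol. V_base = moles / 0.472 × 1000 = 21.8 mL.

V_{base} = 21.8 mL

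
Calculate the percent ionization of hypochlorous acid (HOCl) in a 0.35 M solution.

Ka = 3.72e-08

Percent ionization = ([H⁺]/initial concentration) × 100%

Using Ka equilibrium: x² + Ka×x - Ka×C = 0. Solving: [H⁺] = 1.1409e-04. Percent = (1.1409e-04/0.35) × 100

Percent ionization = 0.0326%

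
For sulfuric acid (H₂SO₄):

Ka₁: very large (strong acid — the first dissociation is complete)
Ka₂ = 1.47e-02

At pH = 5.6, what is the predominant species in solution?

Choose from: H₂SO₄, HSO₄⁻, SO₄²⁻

The first dissociation is complete, so H₂SO₄ itself is never the predominant species in water; pKa₂ = -log(1.47e-02) = 1.83. For a polyprotic acid the predominant species crosses at each pKa: below pKa_n the protonated form dominates, above it the deprotonated form does. At pH = 5.6, the predominant species is SO₄²⁻.

SO₄²⁻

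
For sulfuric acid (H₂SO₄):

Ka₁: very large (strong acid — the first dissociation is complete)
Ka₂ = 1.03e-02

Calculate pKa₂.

pKa₂ = -log(Ka₂) = -log(1.03e-02) = 1.99.

pK_{a2} = 1.99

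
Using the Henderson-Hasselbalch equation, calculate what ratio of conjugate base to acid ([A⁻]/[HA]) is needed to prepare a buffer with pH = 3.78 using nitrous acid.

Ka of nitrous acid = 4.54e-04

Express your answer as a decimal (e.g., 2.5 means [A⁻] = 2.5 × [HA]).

pKa = -log(4.54e-04) = 3.3429. pH = pKa + log([A⁻]/[HA]), so log([A⁻]/[HA]) = pH − pKa = 3.78 − 3.3429 = 0.4371. [A⁻]/[HA] = 10^(0.4371) = 2.74

[A⁻]/[HA] = 2.74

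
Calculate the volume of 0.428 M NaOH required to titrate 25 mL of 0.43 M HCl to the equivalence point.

At equivalence: moles acid = moles base. moles HCl = 0.43 × 25/1000 = 0.01075 mol. V_base = moles / 0.428 × 1000 = 25.1 mL.

V_{base} = 25.1 mL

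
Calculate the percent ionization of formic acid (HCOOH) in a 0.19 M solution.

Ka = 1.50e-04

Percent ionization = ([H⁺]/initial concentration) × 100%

Using Ka equilibrium: x² + Ka×x - Ka×C = 0. Solving: [H⁺] = 5.2641e-03. Percent = (5.2641e-03/0.19) × 100

Percent ionization = 2.77%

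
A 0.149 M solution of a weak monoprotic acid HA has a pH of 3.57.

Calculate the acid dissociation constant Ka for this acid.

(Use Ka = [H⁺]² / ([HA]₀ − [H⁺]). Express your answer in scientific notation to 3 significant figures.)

[H⁺] = 10^(−pH) = 10^(−3.57) = 2.692e-04 M. For HA ⇌ H⁺ + A⁻, Ka = [H⁺][A⁻]/[HA] = [H⁺]² / ([HA]₀ − [H⁺]) = (2.692e-04)² / (0.149 − 2.692e-04) = 4.87e-07.

K_a = 4.87e-07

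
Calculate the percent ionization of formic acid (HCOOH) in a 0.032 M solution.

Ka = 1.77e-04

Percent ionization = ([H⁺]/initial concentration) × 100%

Using Ka equilibrium: x² + Ka×x - Ka×C = 0. Solving: [H⁺] = 2.2931e-03. Percent = (2.2931e-03/0.032) × 100

Percent ionization = 7.17%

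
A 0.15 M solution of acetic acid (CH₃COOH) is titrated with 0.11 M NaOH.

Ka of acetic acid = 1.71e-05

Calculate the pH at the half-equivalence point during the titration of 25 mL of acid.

At half-equivalence [HA] = [A⁻], so Henderson-Hasselbalch gives pH = pKa = -log(1.71e-05) = 4.77.

pH = pKa = 4.77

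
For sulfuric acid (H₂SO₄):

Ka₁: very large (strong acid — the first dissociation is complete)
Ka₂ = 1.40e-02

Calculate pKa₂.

pKa₂ = -log(Ka₂) = -log(1.40e-02) = 1.85.

pK_{a2} = 1.85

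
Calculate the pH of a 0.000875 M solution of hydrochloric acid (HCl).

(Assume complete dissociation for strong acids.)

[H⁺] = 0.000875 M for strong acid. pH = -log[H⁺] = -log(0.000875)

pH = 3.06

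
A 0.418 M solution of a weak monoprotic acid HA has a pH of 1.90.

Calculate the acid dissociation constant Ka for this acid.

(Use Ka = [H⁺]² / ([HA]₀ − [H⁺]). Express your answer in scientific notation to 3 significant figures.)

[H⁺] = 10^(−pH) = 10^(−1.90) = 1.259e-02 M. For HA ⇌ H⁺ + A⁻, Ka = [H⁺][A⁻]/[HA] = [H⁺]² / ([HA]₀ − [H⁺]) = (1.259e-02)² / (0.418 − 1.259e-02) = 3.91e-04.

K_a = 3.91e-04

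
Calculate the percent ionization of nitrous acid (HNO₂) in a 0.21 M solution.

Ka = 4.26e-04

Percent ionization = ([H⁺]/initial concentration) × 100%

Using Ka equilibrium: x² + Ka×x - Ka×C = 0. Solving: [H⁺] = 9.2477e-03. Percent = (9.2477e-03/0.21) × 100

Percent ionization = 4.4%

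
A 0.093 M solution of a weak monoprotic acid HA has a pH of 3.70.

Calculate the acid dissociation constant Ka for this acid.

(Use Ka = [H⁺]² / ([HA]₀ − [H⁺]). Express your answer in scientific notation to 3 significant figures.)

[H⁺] = 10^(−pH) = 10^(−3.70) = 1.995e-04 M. For HA ⇌ H⁺ + A⁻, Ka = [H⁺][A⁻]/[HA] = [H⁺]² / ([HA]₀ − [H⁺]) = (1.995e-04)² / (0.093 − 1.995e-04) = 4.29e-07.

K_a = 4.29e-07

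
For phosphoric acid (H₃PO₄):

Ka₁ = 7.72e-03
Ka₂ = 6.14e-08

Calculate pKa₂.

pKa₂ = -log(Ka₂) = -log(6.14e-08) = 7.21.

pK_{a2} = 7.21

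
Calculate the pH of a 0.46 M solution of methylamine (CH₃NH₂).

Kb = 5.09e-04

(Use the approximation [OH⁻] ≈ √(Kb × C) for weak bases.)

[OH⁻] = √(Kb × C) = √(5.09e-04 × 0.46) = 1.5302e-02. pOH = 1.82, pH = 14 - pOH

pH = 12.18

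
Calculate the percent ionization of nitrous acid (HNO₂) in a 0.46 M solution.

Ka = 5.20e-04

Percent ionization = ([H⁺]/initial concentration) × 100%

Using Ka equilibrium: x² + Ka×x - Ka×C = 0. Solving: [H⁺] = 1.5208e-02. Percent = (1.5208e-02/0.46) × 100

Percent ionization = 3.31%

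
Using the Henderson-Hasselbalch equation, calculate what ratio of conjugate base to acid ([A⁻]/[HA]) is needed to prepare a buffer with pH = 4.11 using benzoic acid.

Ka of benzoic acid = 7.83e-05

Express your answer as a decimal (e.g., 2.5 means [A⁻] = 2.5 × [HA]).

pKa = -log(7.83e-05) = 4.1062. pH = pKa + log([A⁻]/[HA]), so log([A⁻]/[HA]) = pH − pKa = 4.11 − 4.1062 = 0.0038. [A⁻]/[HA] = 10^(0.0038) = 1.01

[A⁻]/[HA] = 1.01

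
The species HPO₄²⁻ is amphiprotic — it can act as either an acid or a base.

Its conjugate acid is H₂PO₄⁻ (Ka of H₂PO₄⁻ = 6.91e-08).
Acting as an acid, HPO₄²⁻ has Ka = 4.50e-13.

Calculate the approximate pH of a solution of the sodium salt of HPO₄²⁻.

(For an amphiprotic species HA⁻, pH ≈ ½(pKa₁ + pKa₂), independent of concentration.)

pKa₁ = -log(6.91e-08) = 7.16; pKa₂ = -log(4.50e-13) = 12.35. For an amphiprotic species, pH ≈ ½(pKa₁ + pKa₂) = ½(7.16 + 12.35) = 9.75.

pH = 9.75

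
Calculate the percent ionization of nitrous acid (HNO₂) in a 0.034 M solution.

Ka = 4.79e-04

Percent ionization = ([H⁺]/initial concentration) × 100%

Using Ka equilibrium: x² + Ka×x - Ka×C = 0. Solving: [H⁺] = 3.8032e-03. Percent = (3.8032e-03/0.034) × 100

Percent ionization = 11.2%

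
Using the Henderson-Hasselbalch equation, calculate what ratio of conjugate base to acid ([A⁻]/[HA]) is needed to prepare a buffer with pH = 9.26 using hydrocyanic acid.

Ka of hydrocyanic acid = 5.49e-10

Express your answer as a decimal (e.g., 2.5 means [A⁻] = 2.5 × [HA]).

pKa = -log(5.49e-10) = 9.2604. pH = pKa + log([A⁻]/[HA]), so log([A⁻]/[HA]) = pH − pKa = 9.26 − 9.2604 = -0.0004. [A⁻]/[HA] = 10^(-0.0004) = 0.999

[A⁻]/[HA] = 0.999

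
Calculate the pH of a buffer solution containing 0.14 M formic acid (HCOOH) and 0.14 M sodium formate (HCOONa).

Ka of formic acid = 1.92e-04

pKa = -log(1.92e-04) = 3.72. pH = pKa + log([A⁻]/[HA]) = 3.72 + log(0.14/0.14)

pH = 3.72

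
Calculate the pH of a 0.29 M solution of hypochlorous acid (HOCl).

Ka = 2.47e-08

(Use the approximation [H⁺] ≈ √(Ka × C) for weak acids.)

[H⁺] = √(Ka × C) = √(2.47e-08 × 0.29) = 8.4635e-05. pH = -log(8.4635e-05)

pH = 4.07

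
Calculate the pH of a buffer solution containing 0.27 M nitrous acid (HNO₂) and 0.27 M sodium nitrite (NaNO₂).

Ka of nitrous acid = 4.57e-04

pKa = -log(4.57e-04) = 3.34. pH = pKa + log([A⁻]/[HA]) = 3.34 + log(0.27/0.27)

pH = 3.34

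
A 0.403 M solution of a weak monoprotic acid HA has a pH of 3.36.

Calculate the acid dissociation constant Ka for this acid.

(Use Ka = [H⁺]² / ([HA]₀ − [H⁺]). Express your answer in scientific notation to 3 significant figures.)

[H⁺] = 10^(−pH) = 10^(−3.36) = 4.365e-04 M. For HA ⇌ H⁺ + A⁻, Ka = [H⁺][A⁻]/[HA] = [H⁺]² / ([HA]₀ − [H⁺]) = (4.365e-04)² / (0.403 − 4.365e-04) = 4.73e-07.

K_a = 4.73e-07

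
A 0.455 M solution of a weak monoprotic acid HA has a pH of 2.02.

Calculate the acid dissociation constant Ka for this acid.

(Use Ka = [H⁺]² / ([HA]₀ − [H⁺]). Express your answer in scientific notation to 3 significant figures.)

[H⁺] = 10^(−pH) = 10^(−2.02) = 9.550e-03 M. For HA ⇌ H⁺ + A⁻, Ka = [H⁺][A⁻]/[HA] = [H⁺]² / ([HA]₀ − [H⁺]) = (9.550e-03)² / (0.455 − 9.550e-03) = 2.05e-04.

K_a = 2.05e-04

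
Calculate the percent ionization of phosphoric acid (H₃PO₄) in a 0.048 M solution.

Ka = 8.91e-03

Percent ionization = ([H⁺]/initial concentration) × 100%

Using Ka equilibrium: x² + Ka×x - Ka×C = 0. Solving: [H⁺] = 1.6700e-02. Percent = (1.6700e-02/0.048) × 100

Percent ionization = 34.8%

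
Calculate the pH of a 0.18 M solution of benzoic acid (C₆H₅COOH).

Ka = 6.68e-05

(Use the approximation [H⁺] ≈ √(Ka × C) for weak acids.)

[H⁺] = √(Ka × C) = √(6.68e-05 × 0.18) = 3.4676e-03. pH = -log(3.4676e-03)

pH = 2.46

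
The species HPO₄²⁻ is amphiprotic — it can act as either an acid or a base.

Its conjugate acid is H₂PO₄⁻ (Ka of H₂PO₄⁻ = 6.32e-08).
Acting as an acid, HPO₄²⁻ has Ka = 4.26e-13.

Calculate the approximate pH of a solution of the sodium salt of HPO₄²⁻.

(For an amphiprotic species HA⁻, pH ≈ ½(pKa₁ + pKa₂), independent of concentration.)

pKa₁ = -log(6.32e-08) = 7.20; pKa₂ = -log(4.26e-13) = 12.37. For an amphiprotic species, pH ≈ ½(pKa₁ + pKa₂) = ½(7.20 + 12.37) = 9.78.

pH = 9.78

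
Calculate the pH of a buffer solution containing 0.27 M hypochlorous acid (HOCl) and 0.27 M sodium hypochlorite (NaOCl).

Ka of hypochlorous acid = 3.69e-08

pKa = -log(3.69e-08) = 7.43. pH = pKa + log([A⁻]/[HA]) = 7.43 + log(0.27/0.27)

pH = 7.43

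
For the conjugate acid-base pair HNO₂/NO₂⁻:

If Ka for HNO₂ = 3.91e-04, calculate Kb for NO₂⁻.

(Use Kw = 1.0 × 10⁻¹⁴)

For a conjugate pair Ka × Kb = Kw, so Kb = Kw/Ka = 1.0 × 10⁻¹⁴ / 3.91e-04 = 2.56e-11.

K_b = 2.56e-11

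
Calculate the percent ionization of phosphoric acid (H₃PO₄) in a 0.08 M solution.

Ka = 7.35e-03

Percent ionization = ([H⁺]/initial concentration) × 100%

Using Ka equilibrium: x² + Ka×x - Ka×C = 0. Solving: [H⁺] = 2.0851e-02. Percent = (2.0851e-02/0.08) × 100

Percent ionization = 26.1%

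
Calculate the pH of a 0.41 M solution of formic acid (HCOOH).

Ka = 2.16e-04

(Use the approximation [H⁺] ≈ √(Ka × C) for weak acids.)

[H⁺] = √(Ka × C) = √(2.16e-04 × 0.41) = 9.4106e-03. pH = -log(9.4106e-03)

pH = 2.03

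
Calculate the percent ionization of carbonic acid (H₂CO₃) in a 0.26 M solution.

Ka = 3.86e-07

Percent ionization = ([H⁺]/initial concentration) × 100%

Using Ka equilibrium: x² + Ka×x - Ka×C = 0. Solving: [H⁺] = 3.1660e-04. Percent = (3.1660e-04/0.26) × 100

Percent ionization = 0.122%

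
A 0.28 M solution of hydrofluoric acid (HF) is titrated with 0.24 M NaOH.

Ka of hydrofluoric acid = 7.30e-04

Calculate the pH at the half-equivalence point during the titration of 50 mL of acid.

At half-equivalence [HA] = [A⁻], so Henderson-Hasselbalch gives pH = pKa = -log(7.30e-04) = 3.14.

pH = pKa = 3.14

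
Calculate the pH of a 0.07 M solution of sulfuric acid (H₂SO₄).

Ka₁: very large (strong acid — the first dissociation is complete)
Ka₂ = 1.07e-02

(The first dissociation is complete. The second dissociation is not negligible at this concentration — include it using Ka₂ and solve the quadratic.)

First dissociation is complete: [H⁺]₀ = [HSO₄⁻]₀ = C = 0.07 M. Second dissociation HSO₄⁻ ⇌ H⁺ + SO₄²⁻: let x = [SO₄²⁻]. Ka₂ = (C + x)·x / (C − x) = 1.07e-02 → x² + (C + Ka₂)·x − Ka₂·C = 0 → x² + 0.08070·x − 7.490e-04 = 0. x = (−0.08070 + √(0.08070² + 4 × 7.490e-04)) / 2 = 8.4057e-03 M. [H⁺] = C + x = 0.07 + 8.4057e-03 = 7.8406e-02 M. pH = -log(7.8406e-02) = 1.11.

pH = 1.11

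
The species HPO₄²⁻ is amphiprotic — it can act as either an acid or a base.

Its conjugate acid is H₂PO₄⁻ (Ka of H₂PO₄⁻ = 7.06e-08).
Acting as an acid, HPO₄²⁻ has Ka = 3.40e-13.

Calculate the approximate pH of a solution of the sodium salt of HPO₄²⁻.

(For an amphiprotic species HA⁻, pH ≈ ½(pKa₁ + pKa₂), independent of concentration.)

pKa₁ = -log(7.06e-08) = 7.15; pKa₂ = -log(3.40e-13) = 12.47. For an amphiprotic species, pH ≈ ½(pKa₁ + pKa₂) = ½(7.15 + 12.47) = 9.81.

pH = 9.81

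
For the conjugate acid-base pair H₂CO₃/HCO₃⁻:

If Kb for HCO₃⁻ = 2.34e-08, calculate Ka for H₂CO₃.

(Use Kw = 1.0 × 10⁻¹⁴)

For a conjugate pair Ka × Kb = Kw, so Ka = Kw/Kb = 1.0 × 10⁻¹⁴ / 2.34e-08 = 4.27e-07.

K_a = 4.27e-07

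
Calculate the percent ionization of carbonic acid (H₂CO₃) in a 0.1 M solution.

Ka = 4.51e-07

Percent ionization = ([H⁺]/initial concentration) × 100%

Using Ka equilibrium: x² + Ka×x - Ka×C = 0. Solving: [H⁺] = 2.1214e-04. Percent = (2.1214e-04/0.1) × 100

Percent ionization = 0.212%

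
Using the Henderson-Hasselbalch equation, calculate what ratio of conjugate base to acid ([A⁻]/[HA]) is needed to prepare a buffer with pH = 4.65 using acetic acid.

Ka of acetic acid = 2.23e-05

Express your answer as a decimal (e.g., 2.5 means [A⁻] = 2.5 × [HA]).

pKa = -log(2.23e-05) = 4.6517. pH = pKa + log([A⁻]/[HA]), so log([A⁻]/[HA]) = pH − pKa = 4.65 − 4.6517 = -0.0017. [A⁻]/[HA] = 10^(-0.0017) = 0.996

[A⁻]/[HA] = 0.996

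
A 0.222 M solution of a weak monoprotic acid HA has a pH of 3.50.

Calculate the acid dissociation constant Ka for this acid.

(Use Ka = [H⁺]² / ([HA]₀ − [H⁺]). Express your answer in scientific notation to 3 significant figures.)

[H⁺] = 10^(−pH) = 10^(−3.50) = 3.162e-04 M. For HA ⇌ H⁺ + A⁻, Ka = [H⁺][A⁻]/[HA] = [H⁺]² / ([HA]₀ − [H⁺]) = (3.162e-04)² / (0.222 − 3.162e-04) = 4.51e-07.

K_a = 4.51e-07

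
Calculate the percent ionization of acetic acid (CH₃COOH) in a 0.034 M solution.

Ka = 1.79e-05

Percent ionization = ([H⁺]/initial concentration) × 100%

Using Ka equilibrium: x² + Ka×x - Ka×C = 0. Solving: [H⁺] = 7.7123e-04. Percent = (7.7123e-04/0.034) × 100

Percent ionization = 2.27%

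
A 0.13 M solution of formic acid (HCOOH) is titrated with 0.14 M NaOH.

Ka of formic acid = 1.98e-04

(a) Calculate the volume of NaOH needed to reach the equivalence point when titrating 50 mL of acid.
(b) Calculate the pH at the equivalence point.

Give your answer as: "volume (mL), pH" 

moles acid = 0.13 × 50/1000 = 0.0065 mol; V_base = moles/0.14 × 1000 = 46.4 mL. At equivalence only the conjugate base is present: [A⁻] = 0.0065/0.096 = 6.7407e-02 M. Kb = Kw/Ka = 5.05e-11; [OH⁻] = √(Kb × [A⁻]) = 1.8451e-06; pOH = 5.73; pH = 14 - pOH = 8.27.

V = 46.4 mL, pH = 8.27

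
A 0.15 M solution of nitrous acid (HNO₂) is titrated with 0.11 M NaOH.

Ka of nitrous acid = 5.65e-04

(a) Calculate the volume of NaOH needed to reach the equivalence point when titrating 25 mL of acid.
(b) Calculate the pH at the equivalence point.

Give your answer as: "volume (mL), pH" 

moles acid = 0.15 × 25/1000 = 0.00375 mol; V_base = moles/0.11 × 1000 = 34.1 mL. At equivalence only the conjugate base is present: [A⁻] = 0.00375/0.059 = 6.3462e-02 M. Kb = Kw/Ka = 1.77e-11; [OH⁻] = √(Kb × [A⁻]) = 1.0598e-06; pOH = 5.97; pH = 14 - pOH = 8.03.

V = 34.1 mL, pH = 8.03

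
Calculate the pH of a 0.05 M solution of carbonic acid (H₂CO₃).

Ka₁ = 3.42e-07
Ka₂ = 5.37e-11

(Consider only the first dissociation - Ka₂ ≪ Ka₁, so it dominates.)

First dissociation dominates. From Ka₁ = [H⁺][HA⁻]/[H₂A], x² + Ka₁·x − Ka₁·C = 0 with C = 0.05 M and Ka₁ = 3.42e-07. Solving: [H⁺] = (−Ka₁ + √(Ka₁² + 4·Ka₁·C)) / 2 = 1.3060e-04 M. pH = -log(1.3060e-04) = 3.88.

pH = 3.88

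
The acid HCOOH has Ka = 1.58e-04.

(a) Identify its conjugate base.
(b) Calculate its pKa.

(a) The conjugate base is formed by removing one H⁺ from HCOOH, giving HCOO⁻. (b) pKa = -log(Ka) = -log(1.58e-04) = 3.80.

Conjugate base: HCOO⁻; pK_a = 3.80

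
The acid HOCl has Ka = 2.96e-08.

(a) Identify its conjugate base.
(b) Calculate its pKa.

(a) The conjugate base is formed by removing one H⁺ from HOCl, giving OCl⁻. (b) pKa = -log(Ka) = -log(2.96e-08) = 7.53.

Conjugate base: OCl⁻; pK_a = 7.53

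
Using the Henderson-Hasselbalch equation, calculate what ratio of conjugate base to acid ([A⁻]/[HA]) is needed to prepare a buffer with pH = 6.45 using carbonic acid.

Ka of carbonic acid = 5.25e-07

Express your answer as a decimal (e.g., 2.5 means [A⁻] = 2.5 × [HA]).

pKa = -log(5.25e-07) = 6.2798. pH = pKa + log([A⁻]/[HA]), so log([A⁻]/[HA]) = pH − pKa = 6.45 − 6.2798 = 0.1702. [A⁻]/[HA] = 10^(0.1702) = 1.48

[A⁻]/[HA] = 1.48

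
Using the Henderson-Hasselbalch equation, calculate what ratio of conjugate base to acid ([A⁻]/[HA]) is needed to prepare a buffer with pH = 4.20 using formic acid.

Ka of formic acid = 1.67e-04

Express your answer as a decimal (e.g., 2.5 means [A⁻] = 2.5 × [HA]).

pKa = -log(1.67e-04) = 3.7773. pH = pKa + log([A⁻]/[HA]), so log([A⁻]/[HA]) = pH − pKa = 4.20 − 3.7773 = 0.4227. [A⁻]/[HA] = 10^(0.4227) = 2.65

[A⁻]/[HA] = 2.65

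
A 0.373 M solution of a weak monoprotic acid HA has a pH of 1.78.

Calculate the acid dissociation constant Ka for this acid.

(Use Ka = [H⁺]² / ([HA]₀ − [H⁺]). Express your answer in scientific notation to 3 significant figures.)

[H⁺] = 10^(−pH) = 10^(−1.78) = 1.660e-02 M. For HA ⇌ H⁺ + A⁻, Ka = [H⁺][A⁻]/[HA] = [H⁺]² / ([HA]₀ − [H⁺]) = (1.660e-02)² / (0.373 − 1.660e-02) = 7.73e-04.

K_a = 7.73e-04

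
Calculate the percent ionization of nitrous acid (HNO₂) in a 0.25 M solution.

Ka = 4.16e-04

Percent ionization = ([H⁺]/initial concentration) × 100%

Using Ka equilibrium: x² + Ka×x - Ka×C = 0. Solving: [H⁺] = 9.9922e-03. Percent = (9.9922e-03/0.25) × 100

Percent ionization = 4%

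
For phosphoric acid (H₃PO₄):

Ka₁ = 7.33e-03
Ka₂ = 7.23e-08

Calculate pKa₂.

pKa₂ = -log(Ka₂) = -log(7.23e-08) = 7.14.

pK_{a2} = 7.14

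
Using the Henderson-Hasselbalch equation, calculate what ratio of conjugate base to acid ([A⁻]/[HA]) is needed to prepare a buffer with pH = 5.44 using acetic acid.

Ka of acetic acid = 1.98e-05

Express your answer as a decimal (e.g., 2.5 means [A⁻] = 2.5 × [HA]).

pKa = -log(1.98e-05) = 4.7033. pH = pKa + log([A⁻]/[HA]), so log([A⁻]/[HA]) = pH − pKa = 5.44 − 4.7033 = 0.7367. [A⁻]/[HA] = 10^(0.7367) = 5.45

[A⁻]/[HA] = 5.45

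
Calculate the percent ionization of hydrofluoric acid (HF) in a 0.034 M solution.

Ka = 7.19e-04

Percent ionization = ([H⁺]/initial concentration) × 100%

Using Ka equilibrium: x² + Ka×x - Ka×C = 0. Solving: [H⁺] = 4.5978e-03. Percent = (4.5978e-03/0.034) × 100

Percent ionization = 13.5%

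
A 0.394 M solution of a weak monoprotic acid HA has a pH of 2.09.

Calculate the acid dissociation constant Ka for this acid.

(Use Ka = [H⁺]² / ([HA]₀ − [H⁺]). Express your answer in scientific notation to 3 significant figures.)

[H⁺] = 10^(−pH) = 10^(−2.09) = 8.128e-03 M. For HA ⇌ H⁺ + A⁻, Ka = [H⁺][A⁻]/[HA] = [H⁺]² / ([HA]₀ − [H⁺]) = (8.128e-03)² / (0.394 − 8.128e-03) = 1.71e-04.

K_a = 1.71e-04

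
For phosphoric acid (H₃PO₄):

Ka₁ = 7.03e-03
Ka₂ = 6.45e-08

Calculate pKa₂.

pKa₂ = -log(Ka₂) = -log(6.45e-08) = 7.19.

pK_{a2} = 7.19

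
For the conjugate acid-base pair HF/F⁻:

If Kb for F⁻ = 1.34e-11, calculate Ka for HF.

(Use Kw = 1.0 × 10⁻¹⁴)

For a conjugate pair Ka × Kb = Kw, so Ka = Kw/Kb = 1.0 × 10⁻¹⁴ / 1.34e-11 = 7.46e-04.

K_a = 7.46e-04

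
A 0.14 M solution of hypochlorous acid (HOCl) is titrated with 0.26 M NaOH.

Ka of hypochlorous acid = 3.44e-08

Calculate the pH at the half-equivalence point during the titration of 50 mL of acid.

At half-equivalence [HA] = [A⁻], so Henderson-Hasselbalch gives pH = pKa = -log(3.44e-08) = 7.46.

pH = pKa = 7.46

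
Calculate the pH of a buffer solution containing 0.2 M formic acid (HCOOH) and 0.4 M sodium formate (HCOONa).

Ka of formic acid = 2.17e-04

pKa = -log(2.17e-04) = 3.66. pH = pKa + log([A⁻]/[HA]) = 3.66 + log(0.4/0.2)

pH = 3.96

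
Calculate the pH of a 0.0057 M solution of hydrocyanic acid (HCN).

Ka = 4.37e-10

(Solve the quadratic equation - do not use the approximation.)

x² + Ka×x - Ka×C = 0. Using quadratic formula: [H⁺] = 1.5780e-06

pH = 5.80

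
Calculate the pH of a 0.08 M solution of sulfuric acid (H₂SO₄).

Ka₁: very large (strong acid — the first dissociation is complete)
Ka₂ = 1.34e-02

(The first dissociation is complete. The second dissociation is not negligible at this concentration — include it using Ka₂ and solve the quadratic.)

First dissociation is complete: [H⁺]₀ = [HSO₄⁻]₀ = C = 0.08 M. Second dissociation HSO₄⁻ ⇌ H⁺ + SO₄²⁻: let x = [SO₄²⁻]. Ka₂ = (C + x)·x / (C − x) = 1.34e-02 → x² + (C + Ka₂)·x − Ka₂·C = 0 → x² + 0.09340·x − 1.072e-03 = 0. x = (−0.09340 + √(0.09340² + 4 × 1.072e-03)) / 2 = 1.0334e-02 M. [H⁺] = C + x = 0.08 + 1.0334e-02 = 9.0334e-02 M. pH = -log(9.0334e-02) = 1.04.

pH = 1.04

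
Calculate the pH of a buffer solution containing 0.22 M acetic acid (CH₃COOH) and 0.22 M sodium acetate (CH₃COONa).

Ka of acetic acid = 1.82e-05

pKa = -log(1.82e-05) = 4.74. pH = pKa + log([A⁻]/[HA]) = 4.74 + log(0.22/0.22)

pH = 4.74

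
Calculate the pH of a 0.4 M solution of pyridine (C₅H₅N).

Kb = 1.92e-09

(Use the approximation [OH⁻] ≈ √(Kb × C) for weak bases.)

[OH⁻] = √(Kb × C) = √(1.92e-09 × 0.4) = 2.7713e-05. pOH = 4.56, pH = 14 - pOH

pH = 9.44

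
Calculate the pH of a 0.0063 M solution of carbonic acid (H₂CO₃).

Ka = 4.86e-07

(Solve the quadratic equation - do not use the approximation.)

x² + Ka×x - Ka×C = 0. Using quadratic formula: [H⁺] = 5.5091e-05

pH = 4.26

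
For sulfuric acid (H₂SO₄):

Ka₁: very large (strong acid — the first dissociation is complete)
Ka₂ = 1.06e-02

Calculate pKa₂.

pKa₂ = -log(Ka₂) = -log(1.06e-02) = 1.97.

pK_{a2} = 1.97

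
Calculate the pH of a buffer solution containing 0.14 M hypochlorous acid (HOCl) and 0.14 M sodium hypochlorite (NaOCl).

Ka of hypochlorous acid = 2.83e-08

pKa = -log(2.83e-08) = 7.55. pH = pKa + log([A⁻]/[HA]) = 7.55 + log(0.14/0.14)

pH = 7.55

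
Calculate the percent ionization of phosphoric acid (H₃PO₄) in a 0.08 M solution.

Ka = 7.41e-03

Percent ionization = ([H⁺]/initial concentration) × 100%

Using Ka equilibrium: x² + Ka×x - Ka×C = 0. Solving: [H⁺] = 2.0923e-02. Percent = (2.0923e-02/0.08) × 100

Percent ionization = 26.2%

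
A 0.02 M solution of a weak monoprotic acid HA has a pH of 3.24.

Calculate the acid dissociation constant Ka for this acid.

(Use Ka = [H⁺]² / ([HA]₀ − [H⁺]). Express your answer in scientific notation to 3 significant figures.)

[H⁺] = 10^(−pH) = 10^(−3.24) = 5.754e-04 M. For HA ⇌ H⁺ + A⁻, Ka = [H⁺][A⁻]/[HA] = [H⁺]² / ([HA]₀ − [H⁺]) = (5.754e-04)² / (0.02 − 5.754e-04) = 1.70e-05.

K_a = 1.70e-05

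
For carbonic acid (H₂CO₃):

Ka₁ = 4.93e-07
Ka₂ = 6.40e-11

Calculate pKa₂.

pKa₂ = -log(Ka₂) = -log(6.40e-11) = 10.19.

pK_{a2} = 10.19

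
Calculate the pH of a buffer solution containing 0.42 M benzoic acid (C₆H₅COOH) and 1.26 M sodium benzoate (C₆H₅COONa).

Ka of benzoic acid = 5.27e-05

pKa = -log(5.27e-05) = 4.28. pH = pKa + log([A⁻]/[HA]) = 4.28 + log(1.26/0.42)

pH = 4.76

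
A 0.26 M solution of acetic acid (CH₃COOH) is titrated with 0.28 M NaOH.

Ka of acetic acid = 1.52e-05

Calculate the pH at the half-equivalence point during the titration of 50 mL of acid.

At half-equivalence [HA] = [A⁻], so Henderson-Hasselbalch gives pH = pKa = -log(1.52e-05) = 4.82.

pH = pKa = 4.82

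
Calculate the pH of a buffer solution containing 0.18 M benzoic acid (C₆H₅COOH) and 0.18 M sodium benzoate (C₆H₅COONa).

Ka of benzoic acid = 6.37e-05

pKa = -log(6.37e-05) = 4.20. pH = pKa + log([A⁻]/[HA]) = 4.20 + log(0.18/0.18)

pH = 4.20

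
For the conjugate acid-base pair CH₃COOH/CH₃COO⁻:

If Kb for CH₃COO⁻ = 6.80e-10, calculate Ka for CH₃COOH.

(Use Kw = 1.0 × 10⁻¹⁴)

For a conjugate pair Ka × Kb = Kw, so Ka = Kw/Kb = 1.0 × 10⁻¹⁴ / 6.80e-10 = 1.47e-05.

K_a = 1.47e-05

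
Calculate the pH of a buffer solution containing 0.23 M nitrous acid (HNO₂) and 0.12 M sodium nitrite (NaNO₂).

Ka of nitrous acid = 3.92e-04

pKa = -log(3.92e-04) = 3.41. pH = pKa + log([A⁻]/[HA]) = 3.41 + log(0.12/0.23)

pH = 3.12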